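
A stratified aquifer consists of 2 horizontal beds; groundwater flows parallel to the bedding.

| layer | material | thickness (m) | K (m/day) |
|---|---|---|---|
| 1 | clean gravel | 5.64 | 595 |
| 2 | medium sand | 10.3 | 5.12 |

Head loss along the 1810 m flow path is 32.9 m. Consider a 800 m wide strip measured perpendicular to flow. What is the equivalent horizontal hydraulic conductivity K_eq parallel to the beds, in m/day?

Flow is parallel to layering, so each bed carries its own Darcy discharge and the transmissivities add.
Σ(K_i·b_i) = 595×5.64 + 5.12×10.3 = 3409 m²/day.
Total thickness b = 15.94 m, so K_eq = Σ(K_i·b_i)/b = 213.8 m/day.

214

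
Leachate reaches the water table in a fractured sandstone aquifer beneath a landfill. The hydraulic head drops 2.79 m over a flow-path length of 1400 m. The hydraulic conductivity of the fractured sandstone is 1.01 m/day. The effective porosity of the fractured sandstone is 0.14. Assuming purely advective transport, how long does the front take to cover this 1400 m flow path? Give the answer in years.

267

Hydraulic gradient i = Δh / L = 2.79 / 1400 = 0.001993.
Darcy flux q = K · i = 1.010 × 0.001993 = 0.002013 m/day.
Seepage velocity v = q / n_e = 0.002013 / 0.14 = 0.01438 m/day.
Travel time t = L / v = 1400 / 0.01438 = 97377 days = 266.6 years.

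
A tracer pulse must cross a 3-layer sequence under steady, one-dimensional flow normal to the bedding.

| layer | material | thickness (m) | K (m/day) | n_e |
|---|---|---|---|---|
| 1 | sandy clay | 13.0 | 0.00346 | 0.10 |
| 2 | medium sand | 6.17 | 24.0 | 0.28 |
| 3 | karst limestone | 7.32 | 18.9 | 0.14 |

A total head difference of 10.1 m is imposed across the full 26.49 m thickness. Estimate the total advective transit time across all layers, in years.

4.13

With flow normal to the layers, continuity requires the same specific discharge q through every layer.
Σ(b_i/K_i) = 13.0/0.00346 + 6.17/24.0 + 7.32/18.9 = 3758 d.
q = Δh / Σ(b_i/K_i) = 10.1 / 3758 = 0.002688 m/day.
In each layer the seepage velocity is v_i = q/n_i, so the layer transit time is t_i = b_i·n_i / q:
  layer 1 (sandy clay): t_1 = 13.0 × 0.10 / 0.002688 = 483.7 d
  layer 2 (medium sand): t_2 = 6.17 × 0.28 / 0.002688 = 642.8 d
  layer 3 (karst limestone): t_3 = 7.32 × 0.14 / 0.002688 = 381.3 d
Total t = Σ t_i = 1508 days = 4.128 years.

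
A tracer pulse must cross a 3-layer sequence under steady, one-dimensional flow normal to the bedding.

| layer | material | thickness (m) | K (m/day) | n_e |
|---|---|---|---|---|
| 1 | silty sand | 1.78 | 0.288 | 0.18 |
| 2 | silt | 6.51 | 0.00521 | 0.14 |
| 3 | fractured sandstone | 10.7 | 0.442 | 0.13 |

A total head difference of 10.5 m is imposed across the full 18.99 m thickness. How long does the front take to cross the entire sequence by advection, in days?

With flow normal to the layers, continuity requires the same specific discharge q through every layer.
Σ(b_i/K_i) = 1.78/0.288 + 6.51/0.00521 + 10.7/0.442 = 1280 d.
q = Δh / Σ(b_i/K_i) = 10.5 / 1280 = 0.008204 m/day.
In each layer the seepage velocity is v_i = q/n_i, so the layer transit time is t_i = b_i·n_i / q:
  layer 1 (silty sand): t_1 = 1.78 × 0.18 / 0.008204 = 39.06 d
  layer 2 (silt): t_2 = 6.51 × 0.14 / 0.008204 = 111.1 d
  layer 3 (fractured sandstone): t_3 = 10.7 × 0.13 / 0.008204 = 169.6 d
Total t = Σ t_i = 319.7 days.

320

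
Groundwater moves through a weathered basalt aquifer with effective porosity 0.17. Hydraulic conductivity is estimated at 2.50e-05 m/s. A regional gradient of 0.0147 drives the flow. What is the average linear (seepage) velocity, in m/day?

Convert K: 2.50e-05 m/s × 86400 = 2.160 m/day.
Hydraulic gradient i = 0.0147.
Darcy flux q = K · i = 2.160 × 0.01470 = 0.03175 m/day.
Seepage velocity v = q / n_e = 0.03175 / 0.17 = 0.1868 m/day.

0.187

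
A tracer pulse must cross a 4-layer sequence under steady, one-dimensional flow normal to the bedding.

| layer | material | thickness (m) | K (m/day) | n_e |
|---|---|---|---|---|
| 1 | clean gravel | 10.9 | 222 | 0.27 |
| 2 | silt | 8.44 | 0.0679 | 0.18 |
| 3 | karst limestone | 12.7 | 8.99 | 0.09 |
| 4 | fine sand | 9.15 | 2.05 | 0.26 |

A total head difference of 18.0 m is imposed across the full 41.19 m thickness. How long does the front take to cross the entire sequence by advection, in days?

With flow normal to the layers, continuity requires the same specific discharge q through every layer.
Σ(b_i/K_i) = 10.9/222 + 8.44/0.0679 + 12.7/8.99 + 9.15/2.05 = 130.2 d.
q = Δh / Σ(b_i/K_i) = 18.0 / 130.2 = 0.1382 m/day.
In each layer the seepage velocity is v_i = q/n_i, so the layer transit time is t_i = b_i·n_i / q:
  layer 1 (clean gravel): t_1 = 10.9 × 0.27 / 0.1382 = 21.29 d
  layer 2 (silt): t_2 = 8.44 × 0.18 / 0.1382 = 10.99 d
  layer 3 (karst limestone): t_3 = 12.7 × 0.09 / 0.1382 = 8.269 d
  layer 4 (fine sand): t_4 = 9.15 × 0.26 / 0.1382 = 17.21 d
Total t = Σ t_i = 57.76 days.

57.8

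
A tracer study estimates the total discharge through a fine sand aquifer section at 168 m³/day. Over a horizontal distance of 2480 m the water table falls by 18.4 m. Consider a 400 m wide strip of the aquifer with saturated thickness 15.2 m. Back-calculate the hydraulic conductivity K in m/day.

3.72

Cross-sectional area A = 400 × 15.2 = 6080 m².
Hydraulic gradient i = Δh / L = 18.4 / 2480 = 0.007419.
From Q = K·A·i, K = Q / (A·i) = 168 / (6080 × 0.007419) = 3.724 m/day.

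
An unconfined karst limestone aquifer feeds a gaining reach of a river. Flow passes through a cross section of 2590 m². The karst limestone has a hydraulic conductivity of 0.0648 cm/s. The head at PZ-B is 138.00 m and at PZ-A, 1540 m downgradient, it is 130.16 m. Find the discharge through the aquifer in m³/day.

738

Convert K: 0.0648 cm/s × 864 = 55.99 m/day.
Hydraulic gradient i = (138.00 − 130.16) / 1540 = 7.84 / 1540 = 0.005091.
Darcy's law: Q = K · A · i = 55.99 × 2590 × 0.005091 = 738.2 m³/day.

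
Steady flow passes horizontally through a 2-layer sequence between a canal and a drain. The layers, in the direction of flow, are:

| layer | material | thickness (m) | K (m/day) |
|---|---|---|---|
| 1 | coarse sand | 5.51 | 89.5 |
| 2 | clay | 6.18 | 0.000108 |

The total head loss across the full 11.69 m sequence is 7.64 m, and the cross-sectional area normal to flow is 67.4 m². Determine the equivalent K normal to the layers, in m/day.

Flow is perpendicular to layering, so the layers act in series and the equivalent K is the thickness-weighted harmonic mean.
Total thickness L = 5.51 + 6.18 = 11.69 m.
Σ(b_i/K_i) = 5.51/89.5 + 6.18/0.000108 = 57222 d.
K_eq = L / Σ(b_i/K_i) = 11.69 / 57222 = 0.0002043 m/day.

0.000204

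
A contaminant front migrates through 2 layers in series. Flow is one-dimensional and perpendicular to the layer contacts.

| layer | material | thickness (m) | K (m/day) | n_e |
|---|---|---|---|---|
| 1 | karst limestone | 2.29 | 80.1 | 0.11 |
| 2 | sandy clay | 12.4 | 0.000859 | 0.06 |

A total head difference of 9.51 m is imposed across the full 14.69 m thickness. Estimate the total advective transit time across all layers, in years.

With flow normal to the layers, continuity requires the same specific discharge q through every layer.
Σ(b_i/K_i) = 2.29/80.1 + 12.4/0.000859 = 14435 d.
q = Δh / Σ(b_i/K_i) = 9.51 / 14435 = 0.0006588 m/day.
In each layer the seepage velocity is v_i = q/n_i, so the layer transit time is t_i = b_i·n_i / q:
  layer 1 (karst limestone): t_1 = 2.29 × 0.11 / 0.0006588 = 382.4 d
  layer 2 (sandy clay): t_2 = 12.4 × 0.06 / 0.0006588 = 1129 d
Total t = Σ t_i = 1512 days = 4.139 years.

4.14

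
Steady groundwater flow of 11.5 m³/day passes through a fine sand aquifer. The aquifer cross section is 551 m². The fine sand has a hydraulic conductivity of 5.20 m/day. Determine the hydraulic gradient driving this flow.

From Q = K·A·i, i = Q / (K·A) = 11.5 / (5.200 × 551.0) = 0.004014.

0.00401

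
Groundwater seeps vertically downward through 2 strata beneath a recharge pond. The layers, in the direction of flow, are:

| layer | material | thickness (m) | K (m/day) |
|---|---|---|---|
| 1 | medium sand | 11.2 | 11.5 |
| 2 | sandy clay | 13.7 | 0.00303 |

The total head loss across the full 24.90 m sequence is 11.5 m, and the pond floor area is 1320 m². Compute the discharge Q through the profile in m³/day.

Flow is perpendicular to layering, so the layers act in series and the equivalent K is the thickness-weighted harmonic mean.
Total thickness L = 11.2 + 13.7 = 24.90 m.
Σ(b_i/K_i) = 11.2/11.5 + 13.7/0.00303 = 4522 d.
K_eq = L / Σ(b_i/K_i) = 24.90 / 4522 = 0.005506 m/day.
Q = K_eq · A · (Δh/L) = 0.005506 × 1320 × (11.5/24.90) = 3.357 m³/day.

3.36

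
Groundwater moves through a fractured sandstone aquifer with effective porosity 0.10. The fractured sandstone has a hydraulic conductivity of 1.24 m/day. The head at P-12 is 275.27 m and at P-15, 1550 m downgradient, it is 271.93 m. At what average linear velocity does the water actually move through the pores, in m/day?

0.0267

Hydraulic gradient i = (275.27 − 271.93) / 1550 = 3.34 / 1550 = 0.002155.
Darcy flux q = K · i = 1.240 × 0.002155 = 0.002672 m/day.
Seepage velocity v = q / n_e = 0.002672 / 0.10 = 0.02672 m/day.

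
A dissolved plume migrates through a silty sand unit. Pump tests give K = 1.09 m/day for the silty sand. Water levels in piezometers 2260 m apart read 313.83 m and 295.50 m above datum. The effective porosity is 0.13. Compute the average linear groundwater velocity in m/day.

0.0680

Hydraulic gradient i = (313.83 − 295.50) / 2260 = 18.33 / 2260 = 0.008111.
Darcy flux q = K · i = 1.090 × 0.008111 = 0.008841 m/day.
Seepage velocity v = q / n_e = 0.008841 / 0.13 = 0.06800 m/day.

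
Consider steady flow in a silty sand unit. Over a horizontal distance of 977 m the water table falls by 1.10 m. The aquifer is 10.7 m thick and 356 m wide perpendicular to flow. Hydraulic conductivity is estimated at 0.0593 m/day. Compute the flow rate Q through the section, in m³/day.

Cross-sectional area A = 356 × 10.7 = 3809 m².
Hydraulic gradient i = Δh / L = 1.10 / 977 = 0.001126.
Darcy's law: Q = K · A · i = 0.05930 × 3809 × 0.001126 = 0.2543 m³/day.

0.254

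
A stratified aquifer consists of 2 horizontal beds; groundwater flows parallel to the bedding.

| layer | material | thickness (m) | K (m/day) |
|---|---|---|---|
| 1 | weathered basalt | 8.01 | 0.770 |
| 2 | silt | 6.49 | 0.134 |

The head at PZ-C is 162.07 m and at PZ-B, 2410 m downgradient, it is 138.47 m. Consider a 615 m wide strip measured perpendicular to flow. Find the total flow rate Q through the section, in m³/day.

42.4

Flow is parallel to layering, so each bed carries its own Darcy discharge and the transmissivities add.
Σ(K_i·b_i) = 0.770×8.01 + 0.134×6.49 = 7.037 m²/day.
Hydraulic gradient i = (162.07 − 138.47) / 2410 = 23.6 / 2410 = 0.009793.
Q = Σ(K_i·b_i) · W · i = 7.037 × 615 × 0.009793 = 42.38 m³/day.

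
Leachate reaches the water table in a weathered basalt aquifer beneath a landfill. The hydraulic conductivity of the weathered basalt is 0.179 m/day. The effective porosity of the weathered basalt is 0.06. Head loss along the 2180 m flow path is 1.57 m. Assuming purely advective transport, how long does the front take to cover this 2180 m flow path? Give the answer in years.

2780

Hydraulic gradient i = Δh / L = 1.57 / 2180 = 0.0007202.
Darcy flux q = K · i = 0.1790 × 0.0007202 = 0.0001289 m/day.
Seepage velocity v = q / n_e = 0.0001289 / 0.06 = 0.002149 m/day.
Travel time t = L / v = 2180 / 0.002149 = 1.015e+06 days = 2778 years.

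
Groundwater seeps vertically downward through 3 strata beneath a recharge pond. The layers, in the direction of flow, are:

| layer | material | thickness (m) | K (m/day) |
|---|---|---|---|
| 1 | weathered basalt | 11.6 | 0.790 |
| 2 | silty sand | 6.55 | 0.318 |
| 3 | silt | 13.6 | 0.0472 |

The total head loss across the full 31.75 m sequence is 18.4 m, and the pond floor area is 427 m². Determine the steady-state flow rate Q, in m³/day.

24.3

Flow is perpendicular to layering, so the layers act in series and the equivalent K is the thickness-weighted harmonic mean.
Total thickness L = 11.6 + 6.55 + 13.6 = 31.75 m.
Σ(b_i/K_i) = 11.6/0.790 + 6.55/0.318 + 13.6/0.0472 = 323.4 d.
K_eq = L / Σ(b_i/K_i) = 31.75 / 323.4 = 0.09817 m/day.
Q = K_eq · A · (Δh/L) = 0.09817 × 427 × (18.4/31.75) = 24.29 m³/day.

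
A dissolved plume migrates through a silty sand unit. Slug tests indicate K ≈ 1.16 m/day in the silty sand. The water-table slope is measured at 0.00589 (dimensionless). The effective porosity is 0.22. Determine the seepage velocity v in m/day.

Hydraulic gradient i = 0.00589.
Darcy flux q = K · i = 1.160 × 0.005890 = 0.006832 m/day.
Seepage velocity v = q / n_e = 0.006832 / 0.22 = 0.03106 m/day.

0.0311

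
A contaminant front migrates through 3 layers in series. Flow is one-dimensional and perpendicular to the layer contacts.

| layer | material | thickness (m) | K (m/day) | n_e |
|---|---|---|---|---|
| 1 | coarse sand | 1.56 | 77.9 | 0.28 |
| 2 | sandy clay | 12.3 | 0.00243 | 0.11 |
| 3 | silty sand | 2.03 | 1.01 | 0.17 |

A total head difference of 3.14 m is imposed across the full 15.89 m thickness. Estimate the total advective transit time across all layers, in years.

With flow normal to the layers, continuity requires the same specific discharge q through every layer.
Σ(b_i/K_i) = 1.56/77.9 + 12.3/0.00243 + 2.03/1.01 = 5064 d.
q = Δh / Σ(b_i/K_i) = 3.14 / 5064 = 0.0006201 m/day.
In each layer the seepage velocity is v_i = q/n_i, so the layer transit time is t_i = b_i·n_i / q:
  layer 1 (coarse sand): t_1 = 1.56 × 0.28 / 0.0006201 = 704.4 d
  layer 2 (sandy clay): t_2 = 12.3 × 0.11 / 0.0006201 = 2182 d
  layer 3 (silty sand): t_3 = 2.03 × 0.17 / 0.0006201 = 556.5 d
Total t = Σ t_i = 3443 days = 9.426 years.

9.43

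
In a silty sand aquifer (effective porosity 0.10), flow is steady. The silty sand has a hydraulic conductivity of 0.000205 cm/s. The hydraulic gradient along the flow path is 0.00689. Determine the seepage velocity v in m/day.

0.0122

Convert K: 0.000205 cm/s × 864 = 0.1771 m/day.
Hydraulic gradient i = 0.00689.
Darcy flux q = K · i = 0.1771 × 0.006890 = 0.001220 m/day.
Seepage velocity v = q / n_e = 0.001220 / 0.10 = 0.01220 m/day.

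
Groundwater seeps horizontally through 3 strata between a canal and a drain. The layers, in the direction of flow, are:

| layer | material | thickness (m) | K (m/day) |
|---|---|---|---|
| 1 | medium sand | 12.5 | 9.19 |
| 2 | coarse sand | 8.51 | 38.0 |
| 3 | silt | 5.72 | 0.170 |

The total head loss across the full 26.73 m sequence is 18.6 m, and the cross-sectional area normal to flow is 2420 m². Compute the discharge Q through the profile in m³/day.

1280

Flow is perpendicular to layering, so the layers act in series and the equivalent K is the thickness-weighted harmonic mean.
Total thickness L = 12.5 + 8.51 + 5.72 = 26.73 m.
Σ(b_i/K_i) = 12.5/9.19 + 8.51/38.0 + 5.72/0.170 = 35.23 d.
K_eq = L / Σ(b_i/K_i) = 26.73 / 35.23 = 0.7587 m/day.
Q = K_eq · A · (Δh/L) = 0.7587 × 2420 × (18.6/26.73) = 1278 m³/day.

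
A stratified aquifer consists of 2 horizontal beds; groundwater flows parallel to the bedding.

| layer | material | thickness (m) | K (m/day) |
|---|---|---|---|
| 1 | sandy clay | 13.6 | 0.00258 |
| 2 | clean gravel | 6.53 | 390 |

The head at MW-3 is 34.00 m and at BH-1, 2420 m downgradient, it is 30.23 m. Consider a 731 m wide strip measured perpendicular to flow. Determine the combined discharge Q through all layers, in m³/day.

Flow is parallel to layering, so each bed carries its own Darcy discharge and the transmissivities add.
Σ(K_i·b_i) = 0.00258×13.6 + 390×6.53 = 2547 m²/day.
Hydraulic gradient i = (34.00 − 30.23) / 2420 = 3.77 / 2420 = 0.001558.
Q = Σ(K_i·b_i) · W · i = 2547 × 731 × 0.001558 = 2900 m³/day.

2900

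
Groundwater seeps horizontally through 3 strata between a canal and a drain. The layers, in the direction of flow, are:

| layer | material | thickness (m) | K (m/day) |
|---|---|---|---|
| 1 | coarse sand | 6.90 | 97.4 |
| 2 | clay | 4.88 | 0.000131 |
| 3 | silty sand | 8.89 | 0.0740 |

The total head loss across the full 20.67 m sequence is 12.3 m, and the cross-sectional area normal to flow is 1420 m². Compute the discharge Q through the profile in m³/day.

0.467

Flow is perpendicular to layering, so the layers act in series and the equivalent K is the thickness-weighted harmonic mean.
Total thickness L = 6.90 + 4.88 + 8.89 = 20.67 m.
Σ(b_i/K_i) = 6.90/97.4 + 4.88/0.000131 + 8.89/0.0740 = 37372 d.
K_eq = L / Σ(b_i/K_i) = 20.67 / 37372 = 0.0005531 m/day.
Q = K_eq · A · (Δh/L) = 0.0005531 × 1420 × (12.3/20.67) = 0.4674 m³/day.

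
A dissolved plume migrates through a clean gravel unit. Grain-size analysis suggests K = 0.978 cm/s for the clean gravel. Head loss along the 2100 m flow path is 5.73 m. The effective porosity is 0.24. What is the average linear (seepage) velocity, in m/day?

Convert K: 0.978 cm/s × 864 = 845.0 m/day.
Hydraulic gradient i = Δh / L = 5.73 / 2100 = 0.002729.
Darcy flux q = K · i = 845.0 × 0.002729 = 2.306 m/day.
Seepage velocity v = q / n_e = 2.306 / 0.24 = 9.607 m/day.

9.61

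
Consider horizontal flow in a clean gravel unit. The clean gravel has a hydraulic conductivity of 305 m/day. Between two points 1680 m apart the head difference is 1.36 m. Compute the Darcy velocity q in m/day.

Hydraulic gradient i = Δh / L = 1.36 / 1680 = 0.0008095.
Specific discharge q = K · i = 305.0 × 0.0008095 = 0.2469 m/day.

0.247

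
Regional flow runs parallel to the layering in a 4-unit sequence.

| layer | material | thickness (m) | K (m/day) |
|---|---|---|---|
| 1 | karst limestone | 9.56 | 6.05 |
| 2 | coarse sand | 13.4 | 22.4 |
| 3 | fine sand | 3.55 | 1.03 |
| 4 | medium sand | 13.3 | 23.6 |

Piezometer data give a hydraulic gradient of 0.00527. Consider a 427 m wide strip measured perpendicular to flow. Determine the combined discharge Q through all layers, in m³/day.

Flow is parallel to layering, so each bed carries its own Darcy discharge and the transmissivities add.
Σ(K_i·b_i) = 6.05×9.56 + 22.4×13.4 + 1.03×3.55 + 23.6×13.3 = 675.5 m²/day.
Hydraulic gradient i = 0.00527.
Q = Σ(K_i·b_i) · W · i = 675.5 × 427 × 0.005270 = 1520 m³/day.

1520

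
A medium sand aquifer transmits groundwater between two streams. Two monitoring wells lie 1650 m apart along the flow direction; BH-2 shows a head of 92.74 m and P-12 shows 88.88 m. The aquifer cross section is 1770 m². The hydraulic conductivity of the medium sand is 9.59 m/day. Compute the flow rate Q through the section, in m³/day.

Hydraulic gradient i = (92.74 − 88.88) / 1650 = 3.86 / 1650 = 0.002339.
Darcy's law: Q = K · A · i = 9.590 × 1770 × 0.002339 = 39.71 m³/day.

39.7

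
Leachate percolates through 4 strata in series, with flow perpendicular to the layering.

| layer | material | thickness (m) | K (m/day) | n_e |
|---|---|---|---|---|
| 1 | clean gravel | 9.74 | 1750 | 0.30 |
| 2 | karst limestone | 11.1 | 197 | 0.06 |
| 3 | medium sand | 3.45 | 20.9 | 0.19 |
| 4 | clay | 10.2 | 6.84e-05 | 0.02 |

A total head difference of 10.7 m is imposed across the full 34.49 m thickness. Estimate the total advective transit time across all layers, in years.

With flow normal to the layers, continuity requires the same specific discharge q through every layer.
Σ(b_i/K_i) = 9.74/1750 + 11.1/197 + 3.45/20.9 + 10.2/6.84e-05 = 1.491e+05 d.
q = Δh / Σ(b_i/K_i) = 10.7 / 1.491e+05 = 7.175e-05 m/day.
In each layer the seepage velocity is v_i = q/n_i, so the layer transit time is t_i = b_i·n_i / q:
  layer 1 (clean gravel): t_1 = 9.74 × 0.30 / 7.175e-05 = 40723 d
  layer 2 (karst limestone): t_2 = 11.1 × 0.06 / 7.175e-05 = 9282 d
  layer 3 (medium sand): t_3 = 3.45 × 0.19 / 7.175e-05 = 9136 d
  layer 4 (clay): t_4 = 10.2 × 0.02 / 7.175e-05 = 2843 d
Total t = Σ t_i = 61984 days = 169.7 years.

170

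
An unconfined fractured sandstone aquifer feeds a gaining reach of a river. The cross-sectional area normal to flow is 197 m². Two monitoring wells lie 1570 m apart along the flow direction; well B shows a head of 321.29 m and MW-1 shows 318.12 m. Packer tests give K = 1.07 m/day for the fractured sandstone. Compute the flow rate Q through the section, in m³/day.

Hydraulic gradient i = (321.29 − 318.12) / 1570 = 3.17 / 1570 = 0.002019.
Darcy's law: Q = K · A · i = 1.070 × 197.0 × 0.002019 = 0.4256 m³/day.

0.426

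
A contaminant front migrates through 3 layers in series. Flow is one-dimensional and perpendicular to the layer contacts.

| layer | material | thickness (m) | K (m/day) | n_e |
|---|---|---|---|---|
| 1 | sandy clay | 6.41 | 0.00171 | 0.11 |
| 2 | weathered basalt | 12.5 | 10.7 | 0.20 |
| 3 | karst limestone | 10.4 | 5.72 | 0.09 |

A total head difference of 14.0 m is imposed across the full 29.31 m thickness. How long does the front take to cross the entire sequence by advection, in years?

3.04

With flow normal to the layers, continuity requires the same specific discharge q through every layer.
Σ(b_i/K_i) = 6.41/0.00171 + 12.5/10.7 + 10.4/5.72 = 3752 d.
q = Δh / Σ(b_i/K_i) = 14.0 / 3752 = 0.003732 m/day.
In each layer the seepage velocity is v_i = q/n_i, so the layer transit time is t_i = b_i·n_i / q:
  layer 1 (sandy clay): t_1 = 6.41 × 0.11 / 0.003732 = 188.9 d
  layer 2 (weathered basalt): t_2 = 12.5 × 0.20 / 0.003732 = 669.9 d
  layer 3 (karst limestone): t_3 = 10.4 × 0.09 / 0.003732 = 250.8 d
Total t = Σ t_i = 1110 days = 3.038 years.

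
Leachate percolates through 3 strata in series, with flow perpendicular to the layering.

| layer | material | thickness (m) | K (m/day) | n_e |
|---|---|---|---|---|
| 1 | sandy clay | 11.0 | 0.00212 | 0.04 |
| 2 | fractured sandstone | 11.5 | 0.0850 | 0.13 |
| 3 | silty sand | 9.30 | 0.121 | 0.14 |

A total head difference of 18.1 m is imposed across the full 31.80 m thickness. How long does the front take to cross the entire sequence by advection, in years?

With flow normal to the layers, continuity requires the same specific discharge q through every layer.
Σ(b_i/K_i) = 11.0/0.00212 + 11.5/0.0850 + 9.30/0.121 = 5401 d.
q = Δh / Σ(b_i/K_i) = 18.1 / 5401 = 0.003351 m/day.
In each layer the seepage velocity is v_i = q/n_i, so the layer transit time is t_i = b_i·n_i / q:
  layer 1 (sandy clay): t_1 = 11.0 × 0.04 / 0.003351 = 131.3 d
  layer 2 (fractured sandstone): t_2 = 11.5 × 0.13 / 0.003351 = 446.1 d
  layer 3 (silty sand): t_3 = 9.30 × 0.14 / 0.003351 = 388.5 d
Total t = Σ t_i = 965.9 days = 2.644 years.

2.64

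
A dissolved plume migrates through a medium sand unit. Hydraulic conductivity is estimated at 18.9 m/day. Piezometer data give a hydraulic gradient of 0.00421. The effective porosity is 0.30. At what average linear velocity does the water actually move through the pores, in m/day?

Hydraulic gradient i = 0.00421.
Darcy flux q = K · i = 18.90 × 0.004210 = 0.07957 m/day.
Seepage velocity v = q / n_e = 0.07957 / 0.30 = 0.2652 m/day.

0.265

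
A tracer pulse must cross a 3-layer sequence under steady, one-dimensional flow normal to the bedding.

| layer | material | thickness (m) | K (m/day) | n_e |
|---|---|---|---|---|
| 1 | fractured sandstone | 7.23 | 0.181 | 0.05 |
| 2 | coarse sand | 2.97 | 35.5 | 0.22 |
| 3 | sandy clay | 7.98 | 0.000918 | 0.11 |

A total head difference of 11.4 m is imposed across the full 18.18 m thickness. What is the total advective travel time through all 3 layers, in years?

3.97

With flow normal to the layers, continuity requires the same specific discharge q through every layer.
Σ(b_i/K_i) = 7.23/0.181 + 2.97/35.5 + 7.98/0.000918 = 8733 d.
q = Δh / Σ(b_i/K_i) = 11.4 / 8733 = 0.001305 m/day.
In each layer the seepage velocity is v_i = q/n_i, so the layer transit time is t_i = b_i·n_i / q:
  layer 1 (fractured sandstone): t_1 = 7.23 × 0.05 / 0.001305 = 276.9 d
  layer 2 (coarse sand): t_2 = 2.97 × 0.22 / 0.001305 = 500.5 d
  layer 3 (sandy clay): t_3 = 7.98 × 0.11 / 0.001305 = 672.4 d
Total t = Σ t_i = 1450 days = 3.970 years.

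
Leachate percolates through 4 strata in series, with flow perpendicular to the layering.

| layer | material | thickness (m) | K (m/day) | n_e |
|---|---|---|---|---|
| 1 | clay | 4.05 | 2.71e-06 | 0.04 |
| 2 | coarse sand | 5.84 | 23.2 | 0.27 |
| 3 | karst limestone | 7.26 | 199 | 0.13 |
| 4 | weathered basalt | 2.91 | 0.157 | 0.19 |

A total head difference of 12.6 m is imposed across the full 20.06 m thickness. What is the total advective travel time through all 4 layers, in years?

With flow normal to the layers, continuity requires the same specific discharge q through every layer.
Σ(b_i/K_i) = 4.05/2.71e-06 + 5.84/23.2 + 7.26/199 + 2.91/0.157 = 1.494e+06 d.
q = Δh / Σ(b_i/K_i) = 12.6 / 1.494e+06 = 8.431e-06 m/day.
In each layer the seepage velocity is v_i = q/n_i, so the layer transit time is t_i = b_i·n_i / q:
  layer 1 (clay): t_1 = 4.05 × 0.04 / 8.431e-06 = 19215 d
  layer 2 (coarse sand): t_2 = 5.84 × 0.27 / 8.431e-06 = 1.870e+05 d
  layer 3 (karst limestone): t_3 = 7.26 × 0.13 / 8.431e-06 = 1.119e+05 d
  layer 4 (weathered basalt): t_4 = 2.91 × 0.19 / 8.431e-06 = 65579 d
Total t = Σ t_i = 3.838e+05 days = 1051 years.

1050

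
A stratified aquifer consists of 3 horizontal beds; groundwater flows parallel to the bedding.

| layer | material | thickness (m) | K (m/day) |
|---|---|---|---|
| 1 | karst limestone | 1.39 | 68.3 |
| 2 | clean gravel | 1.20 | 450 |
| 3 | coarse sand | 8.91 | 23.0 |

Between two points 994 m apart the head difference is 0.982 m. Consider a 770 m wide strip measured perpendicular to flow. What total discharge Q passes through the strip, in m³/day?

639

Flow is parallel to layering, so each bed carries its own Darcy discharge and the transmissivities add.
Σ(K_i·b_i) = 68.3×1.39 + 450×1.20 + 23.0×8.91 = 839.9 m²/day.
Hydraulic gradient i = Δh / L = 0.982 / 994 = 0.0009879.
Q = Σ(K_i·b_i) · W · i = 839.9 × 770 × 0.0009879 = 638.9 m³/day.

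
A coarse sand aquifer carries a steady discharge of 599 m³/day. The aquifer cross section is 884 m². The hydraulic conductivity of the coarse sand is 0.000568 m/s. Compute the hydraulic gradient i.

0.0138

Convert K: 0.000568 m/s × 86400 = 49.08 m/day.
From Q = K·A·i, i = Q / (K·A) = 599 / (49.08 × 884.0) = 0.01381.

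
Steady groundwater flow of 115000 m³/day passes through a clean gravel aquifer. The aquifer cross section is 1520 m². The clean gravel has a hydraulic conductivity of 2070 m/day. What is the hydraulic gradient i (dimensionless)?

0.0365

From Q = K·A·i, i = Q / (K·A) = 115000 / (2070 × 1520) = 0.03655.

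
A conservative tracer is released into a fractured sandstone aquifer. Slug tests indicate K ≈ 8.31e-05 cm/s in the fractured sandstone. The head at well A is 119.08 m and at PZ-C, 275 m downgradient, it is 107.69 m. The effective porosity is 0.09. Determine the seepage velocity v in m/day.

Convert K: 8.31e-05 cm/s × 864 = 0.07180 m/day.
Hydraulic gradient i = (119.08 − 107.69) / 275 = 11.39 / 275 = 0.04142.
Darcy flux q = K · i = 0.07180 × 0.04142 = 0.002974 m/day.
Seepage velocity v = q / n_e = 0.002974 / 0.09 = 0.03304 m/day.

0.0330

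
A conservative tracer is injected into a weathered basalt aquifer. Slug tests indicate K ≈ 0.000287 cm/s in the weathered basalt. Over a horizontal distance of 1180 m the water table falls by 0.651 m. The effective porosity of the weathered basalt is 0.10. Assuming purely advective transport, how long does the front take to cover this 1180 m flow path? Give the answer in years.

Convert K: 0.000287 cm/s × 864 = 0.2480 m/day.
Hydraulic gradient i = Δh / L = 0.651 / 1180 = 0.0005517.
Darcy flux q = K · i = 0.2480 × 0.0005517 = 0.0001368 m/day.
Seepage velocity v = q / n_e = 0.0001368 / 0.10 = 0.001368 m/day.
Travel time t = L / v = 1180 / 0.001368 = 8.626e+05 days = 2362 years.

2360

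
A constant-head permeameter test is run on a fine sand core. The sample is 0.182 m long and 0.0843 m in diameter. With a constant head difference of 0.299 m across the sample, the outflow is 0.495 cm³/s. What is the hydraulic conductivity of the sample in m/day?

Cross-sectional area A = π·(d/2)² = π × (0.0843/2)² = 0.005581 m².
Convert discharge: 0.495 cm³/s = 4.950e-07 m³/s.
Darcy's law rearranged: K = Q·L / (A·Δh) = 4.950e-07 × 0.182 / (0.005581 × 0.299) = 5.398e-05 m/s = 4.664 m/day.

4.66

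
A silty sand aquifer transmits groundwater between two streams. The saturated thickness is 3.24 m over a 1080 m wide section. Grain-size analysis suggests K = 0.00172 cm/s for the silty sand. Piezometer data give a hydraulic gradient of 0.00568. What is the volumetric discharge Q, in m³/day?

29.5

Convert K: 0.00172 cm/s × 864 = 1.486 m/day.
Cross-sectional area A = 1080 × 3.24 = 3499 m².
Hydraulic gradient i = 0.00568.
Darcy's law: Q = K · A · i = 1.486 × 3499 × 0.005680 = 29.54 m³/day.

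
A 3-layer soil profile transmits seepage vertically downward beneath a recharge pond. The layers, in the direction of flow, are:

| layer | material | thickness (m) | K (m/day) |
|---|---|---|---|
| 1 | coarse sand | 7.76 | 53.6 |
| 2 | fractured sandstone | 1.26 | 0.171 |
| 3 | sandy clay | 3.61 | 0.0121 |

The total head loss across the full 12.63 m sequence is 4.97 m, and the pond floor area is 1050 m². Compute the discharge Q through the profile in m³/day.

Flow is perpendicular to layering, so the layers act in series and the equivalent K is the thickness-weighted harmonic mean.
Total thickness L = 7.76 + 1.26 + 3.61 = 12.63 m.
Σ(b_i/K_i) = 7.76/53.6 + 1.26/0.171 + 3.61/0.0121 = 305.9 d.
K_eq = L / Σ(b_i/K_i) = 12.63 / 305.9 = 0.04129 m/day.
Q = K_eq · A · (Δh/L) = 0.04129 × 1050 × (4.97/12.63) = 17.06 m³/day.

17.1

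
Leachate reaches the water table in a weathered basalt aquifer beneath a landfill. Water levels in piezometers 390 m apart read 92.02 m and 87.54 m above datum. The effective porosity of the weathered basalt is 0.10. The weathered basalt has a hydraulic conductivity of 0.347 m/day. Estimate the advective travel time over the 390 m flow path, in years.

Hydraulic gradient i = (92.02 − 87.54) / 390 = 4.48 / 390 = 0.01149.
Darcy flux q = K · i = 0.3470 × 0.01149 = 0.003986 m/day.
Seepage velocity v = q / n_e = 0.003986 / 0.10 = 0.03986 m/day.
Travel time t = L / v = 390 / 0.03986 = 9784 days = 26.79 years.

26.8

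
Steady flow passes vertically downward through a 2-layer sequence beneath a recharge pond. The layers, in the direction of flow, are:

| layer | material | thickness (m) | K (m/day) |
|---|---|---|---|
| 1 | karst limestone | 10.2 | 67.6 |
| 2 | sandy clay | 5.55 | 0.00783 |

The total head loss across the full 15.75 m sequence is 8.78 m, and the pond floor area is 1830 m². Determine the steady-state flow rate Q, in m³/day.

22.7

Flow is perpendicular to layering, so the layers act in series and the equivalent K is the thickness-weighted harmonic mean.
Total thickness L = 10.2 + 5.55 = 15.75 m.
Σ(b_i/K_i) = 10.2/67.6 + 5.55/0.00783 = 709.0 d.
K_eq = L / Σ(b_i/K_i) = 15.75 / 709.0 = 0.02222 m/day.
Q = K_eq · A · (Δh/L) = 0.02222 × 1830 × (8.78/15.75) = 22.66 m³/day.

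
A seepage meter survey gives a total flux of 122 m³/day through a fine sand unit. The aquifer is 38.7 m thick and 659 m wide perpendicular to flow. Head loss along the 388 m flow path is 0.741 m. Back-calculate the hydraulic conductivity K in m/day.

2.50

Cross-sectional area A = 659 × 38.7 = 25503 m².
Hydraulic gradient i = Δh / L = 0.741 / 388 = 0.001910.
From Q = K·A·i, K = Q / (A·i) = 122 / (25503 × 0.001910) = 2.505 m/day.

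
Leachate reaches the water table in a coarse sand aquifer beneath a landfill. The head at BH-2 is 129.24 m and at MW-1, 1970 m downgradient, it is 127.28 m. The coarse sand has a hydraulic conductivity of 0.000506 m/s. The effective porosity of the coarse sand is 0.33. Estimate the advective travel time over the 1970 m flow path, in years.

40.9

Convert K: 0.000506 m/s × 86400 = 43.72 m/day.
Hydraulic gradient i = (129.24 − 127.28) / 1970 = 1.96 / 1970 = 0.0009949.
Darcy flux q = K · i = 43.72 × 0.0009949 = 0.04350 m/day.
Seepage velocity v = q / n_e = 0.04350 / 0.33 = 0.1318 m/day.
Travel time t = L / v = 1970 / 0.1318 = 14946 days = 40.92 years.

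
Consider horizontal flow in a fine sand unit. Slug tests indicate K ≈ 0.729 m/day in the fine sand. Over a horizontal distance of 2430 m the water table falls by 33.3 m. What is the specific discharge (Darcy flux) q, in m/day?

Hydraulic gradient i = Δh / L = 33.3 / 2430 = 0.01370.
Specific discharge q = K · i = 0.7290 × 0.01370 = 0.009990 m/day.

0.00999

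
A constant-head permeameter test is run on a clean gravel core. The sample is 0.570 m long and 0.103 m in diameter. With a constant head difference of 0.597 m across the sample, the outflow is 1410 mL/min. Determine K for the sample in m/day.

Cross-sectional area A = π·(d/2)² = π × (0.103/2)² = 0.008332 m².
Convert discharge: 1410 mL/min = 2.350e-05 m³/s.
Darcy's law rearranged: K = Q·L / (A·Δh) = 2.350e-05 × 0.570 / (0.008332 × 0.597) = 0.002693 m/s = 232.7 m/day.

233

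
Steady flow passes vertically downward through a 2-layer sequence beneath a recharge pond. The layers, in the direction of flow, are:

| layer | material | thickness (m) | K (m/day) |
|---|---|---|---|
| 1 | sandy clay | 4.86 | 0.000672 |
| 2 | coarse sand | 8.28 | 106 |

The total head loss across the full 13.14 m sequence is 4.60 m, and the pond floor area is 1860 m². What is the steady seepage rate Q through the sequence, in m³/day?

Flow is perpendicular to layering, so the layers act in series and the equivalent K is the thickness-weighted harmonic mean.
Total thickness L = 4.86 + 8.28 = 13.14 m.
Σ(b_i/K_i) = 4.86/0.000672 + 8.28/106 = 7232 d.
K_eq = L / Σ(b_i/K_i) = 13.14 / 7232 = 0.001817 m/day.
Q = K_eq · A · (Δh/L) = 0.001817 × 1860 × (4.60/13.14) = 1.183 m³/day.

1.18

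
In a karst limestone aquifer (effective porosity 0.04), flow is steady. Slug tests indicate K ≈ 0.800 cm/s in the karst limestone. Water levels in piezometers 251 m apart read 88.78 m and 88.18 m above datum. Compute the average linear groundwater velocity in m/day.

41.3

Convert K: 0.800 cm/s × 864 = 691.2 m/day.
Hydraulic gradient i = (88.78 − 88.18) / 251 = 0.6 / 251 = 0.002390.
Darcy flux q = K · i = 691.2 × 0.002390 = 1.652 m/day.
Seepage velocity v = q / n_e = 1.652 / 0.04 = 41.31 m/day.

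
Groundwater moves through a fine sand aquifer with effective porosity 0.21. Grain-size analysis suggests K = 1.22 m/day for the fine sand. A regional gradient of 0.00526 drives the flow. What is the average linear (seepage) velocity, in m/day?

0.0306

Hydraulic gradient i = 0.00526.
Darcy flux q = K · i = 1.220 × 0.005260 = 0.006417 m/day.
Seepage velocity v = q / n_e = 0.006417 / 0.21 = 0.03056 m/day.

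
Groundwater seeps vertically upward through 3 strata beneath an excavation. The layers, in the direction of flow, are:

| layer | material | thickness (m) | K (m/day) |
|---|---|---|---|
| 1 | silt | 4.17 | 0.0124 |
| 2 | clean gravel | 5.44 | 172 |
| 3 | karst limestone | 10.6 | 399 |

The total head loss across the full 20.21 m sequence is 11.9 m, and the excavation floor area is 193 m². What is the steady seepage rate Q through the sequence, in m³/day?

Flow is perpendicular to layering, so the layers act in series and the equivalent K is the thickness-weighted harmonic mean.
Total thickness L = 4.17 + 5.44 + 10.6 = 20.21 m.
Σ(b_i/K_i) = 4.17/0.0124 + 5.44/172 + 10.6/399 = 336.3 d.
K_eq = L / Σ(b_i/K_i) = 20.21 / 336.3 = 0.06009 m/day.
Q = K_eq · A · (Δh/L) = 0.06009 × 193 × (11.9/20.21) = 6.828 m³/day.

6.83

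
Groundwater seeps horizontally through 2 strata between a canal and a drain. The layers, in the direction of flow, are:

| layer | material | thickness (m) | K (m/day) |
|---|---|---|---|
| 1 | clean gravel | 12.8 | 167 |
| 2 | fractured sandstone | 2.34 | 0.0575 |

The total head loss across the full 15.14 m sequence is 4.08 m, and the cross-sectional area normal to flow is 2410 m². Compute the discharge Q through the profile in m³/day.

Flow is perpendicular to layering, so the layers act in series and the equivalent K is the thickness-weighted harmonic mean.
Total thickness L = 12.8 + 2.34 = 15.14 m.
Σ(b_i/K_i) = 12.8/167 + 2.34/0.0575 = 40.77 d.
K_eq = L / Σ(b_i/K_i) = 15.14 / 40.77 = 0.3713 m/day.
Q = K_eq · A · (Δh/L) = 0.3713 × 2410 × (4.08/15.14) = 241.2 m³/day.

241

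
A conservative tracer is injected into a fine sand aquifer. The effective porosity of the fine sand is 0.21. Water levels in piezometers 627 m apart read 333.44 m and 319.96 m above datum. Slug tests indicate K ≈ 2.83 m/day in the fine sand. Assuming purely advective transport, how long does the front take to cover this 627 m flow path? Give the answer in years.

5.92

Hydraulic gradient i = (333.44 − 319.96) / 627 = 13.48 / 627 = 0.02150.
Darcy flux q = K · i = 2.830 × 0.02150 = 0.06084 m/day.
Seepage velocity v = q / n_e = 0.06084 / 0.21 = 0.2897 m/day.
Travel time t = L / v = 627 / 0.2897 = 2164 days = 5.925 years.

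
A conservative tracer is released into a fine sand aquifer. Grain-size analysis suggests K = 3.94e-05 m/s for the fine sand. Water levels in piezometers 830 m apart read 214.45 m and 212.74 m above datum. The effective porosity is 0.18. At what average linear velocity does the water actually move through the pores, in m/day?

Convert K: 3.94e-05 m/s × 86400 = 3.404 m/day.
Hydraulic gradient i = (214.45 − 212.74) / 830 = 1.71 / 830 = 0.002060.
Darcy flux q = K · i = 3.404 × 0.002060 = 0.007013 m/day.
Seepage velocity v = q / n_e = 0.007013 / 0.18 = 0.03896 m/day.

0.0390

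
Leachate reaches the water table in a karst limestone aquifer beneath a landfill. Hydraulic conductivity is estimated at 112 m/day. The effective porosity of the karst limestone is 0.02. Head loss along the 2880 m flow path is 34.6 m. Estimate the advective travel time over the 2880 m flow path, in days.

Hydraulic gradient i = Δh / L = 34.6 / 2880 = 0.01201.
Darcy flux q = K · i = 112.0 × 0.01201 = 1.346 m/day.
Seepage velocity v = q / n_e = 1.346 / 0.02 = 67.28 m/day.
Travel time t = L / v = 2880 / 67.28 = 42.81 days.

42.8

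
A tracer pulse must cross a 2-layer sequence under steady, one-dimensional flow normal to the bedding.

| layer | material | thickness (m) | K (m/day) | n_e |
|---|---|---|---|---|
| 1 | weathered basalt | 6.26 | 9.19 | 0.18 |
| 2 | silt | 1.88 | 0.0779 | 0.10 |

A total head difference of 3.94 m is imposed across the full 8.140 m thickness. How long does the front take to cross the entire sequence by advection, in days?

8.28

With flow normal to the layers, continuity requires the same specific discharge q through every layer.
Σ(b_i/K_i) = 6.26/9.19 + 1.88/0.0779 = 24.81 d.
q = Δh / Σ(b_i/K_i) = 3.94 / 24.81 = 0.1588 m/day.
In each layer the seepage velocity is v_i = q/n_i, so the layer transit time is t_i = b_i·n_i / q:
  layer 1 (weathered basalt): t_1 = 6.26 × 0.18 / 0.1588 = 7.097 d
  layer 2 (silt): t_2 = 1.88 × 0.10 / 0.1588 = 1.184 d
Total t = Σ t_i = 8.281 days.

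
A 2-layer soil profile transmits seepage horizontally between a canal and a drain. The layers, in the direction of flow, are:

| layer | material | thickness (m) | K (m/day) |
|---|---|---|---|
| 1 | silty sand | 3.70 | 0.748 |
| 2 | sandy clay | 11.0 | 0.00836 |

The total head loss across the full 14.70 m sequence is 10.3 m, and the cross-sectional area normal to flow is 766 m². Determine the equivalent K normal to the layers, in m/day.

0.0111

Flow is perpendicular to layering, so the layers act in series and the equivalent K is the thickness-weighted harmonic mean.
Total thickness L = 3.70 + 11.0 = 14.70 m.
Σ(b_i/K_i) = 3.70/0.748 + 11.0/0.00836 = 1321 d.
K_eq = L / Σ(b_i/K_i) = 14.70 / 1321 = 0.01113 m/day.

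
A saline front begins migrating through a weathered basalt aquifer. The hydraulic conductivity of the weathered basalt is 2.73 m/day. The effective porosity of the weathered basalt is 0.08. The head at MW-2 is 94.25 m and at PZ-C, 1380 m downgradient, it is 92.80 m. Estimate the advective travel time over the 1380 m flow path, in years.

Hydraulic gradient i = (94.25 − 92.80) / 1380 = 1.45 / 1380 = 0.001051.
Darcy flux q = K · i = 2.730 × 0.001051 = 0.002868 m/day.
Seepage velocity v = q / n_e = 0.002868 / 0.08 = 0.03586 m/day.
Travel time t = L / v = 1380 / 0.03586 = 38487 days = 105.4 years.

105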